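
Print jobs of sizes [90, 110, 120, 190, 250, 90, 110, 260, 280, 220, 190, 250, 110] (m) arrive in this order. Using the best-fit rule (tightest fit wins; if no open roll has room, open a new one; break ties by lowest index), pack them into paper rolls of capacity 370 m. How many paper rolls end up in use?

8

  90 → roll 1 (new)  [load 90/370]
  110 → roll 1  [load 200/370]
  120 → roll 1  [load 320/370]
  190 → roll 2 (new)  [load 190/370]
  250 → roll 3 (new)  [load 250/370]
  90 → roll 3  [load 340/370]
  110 → roll 2  [load 300/370]
  260 → roll 4 (new)  [load 260/370]
  280 → roll 5 (new)  [load 280/370]
  220 → roll 6 (new)  [load 220/370]
  190 → roll 7 (new)  [load 190/370]
  250 → roll 8 (new)  [load 250/370]
  110 → roll 4  [load 370/370]
8 paper rolls opened.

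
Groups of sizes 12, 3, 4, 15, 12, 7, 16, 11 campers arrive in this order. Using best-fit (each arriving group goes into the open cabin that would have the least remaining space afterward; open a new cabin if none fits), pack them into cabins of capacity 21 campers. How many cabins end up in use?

5

  12 → cabin 1 (new)  [load 12/21]
  3 → cabin 1  [load 15/21]
  4 → cabin 1  [load 19/21]
  15 → cabin 2 (new)  [load 15/21]
  12 → cabin 3 (new)  [load 12/21]
  7 → cabin 3  [load 19/21]
  16 → cabin 4 (new)  [load 16/21]
  11 → cabin 5 (new)  [load 11/21]
5 cabins opened.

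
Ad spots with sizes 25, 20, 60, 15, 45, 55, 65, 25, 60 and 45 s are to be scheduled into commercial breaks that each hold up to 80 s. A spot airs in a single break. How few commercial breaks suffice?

Total = 65 + 60 + 60 + 55 + 45 + 45 + 25 + 25 + 20 + 15 = 415 s.
Lower bound: ⌈415/80⌉ = 6 commercial breaks.
A packing using 6 commercial breaks:
  break 1: 65 + 15 = 80
  break 2: 60 + 20 = 80
  break 3: 60 = 60
  break 4: 55 + 25 = 80
  break 5: 45 + 25 = 70
  break 6: 45 = 45
This matches the lower bound, so 6 is optimal.

6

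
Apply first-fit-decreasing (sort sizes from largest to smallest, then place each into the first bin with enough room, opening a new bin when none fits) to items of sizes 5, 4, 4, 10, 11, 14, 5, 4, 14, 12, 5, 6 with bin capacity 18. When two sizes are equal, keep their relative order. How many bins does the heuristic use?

Sorted descending: 14, 14, 12, 11, 10, 6, 5, 5, 5, 4, 4, 4.
  14 → bin 1 (new)  [load 14/18]
  14 → bin 2 (new)  [load 14/18]
  12 → bin 3 (new)  [load 12/18]
  11 → bin 4 (new)  [load 11/18]
  10 → bin 5 (new)  [load 10/18]
  6 → bin 3  [load 18/18]
  5 → bin 4  [load 16/18]
  5 → bin 5  [load 15/18]
  5 → bin 6 (new)  [load 5/18]
  4 → bin 1  [load 18/18]
  4 → bin 2  [load 18/18]
  4 → bin 6  [load 9/18]
6 bins opened.

6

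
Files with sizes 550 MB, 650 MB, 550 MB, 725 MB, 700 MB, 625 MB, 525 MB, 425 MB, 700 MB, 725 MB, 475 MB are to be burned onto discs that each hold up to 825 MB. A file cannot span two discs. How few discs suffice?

11

Total = 725 + 725 + 700 + 700 + 650 + 625 + 550 + 550 + 525 + 475 + 425 = 6650 MB.
Lower bound: ⌈6650/825⌉ = 9 discs.
Also, 11 files each exceed 825/2 MB, and no two of those can share a disc, so at least 11 discs are needed.
A packing using 11 discs:
  disc 1: 725 = 725
  disc 2: 725 = 725
  disc 3: 700 = 700
  disc 4: 700 = 700
  disc 5: 650 = 650
  disc 6: 625 = 625
  disc 7: 550 = 550
  disc 8: 550 = 550
  disc 9: 525 = 525
  disc 10: 475 = 475
  disc 11: 425 = 425
This matches the lower bound, so 11 is optimal.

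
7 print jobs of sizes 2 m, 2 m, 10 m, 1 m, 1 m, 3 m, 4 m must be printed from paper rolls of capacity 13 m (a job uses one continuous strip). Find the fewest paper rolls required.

Total = 10 + 4 + 3 + 2 + 2 + 1 + 1 = 23 m.
Lower bound: ⌈23/13⌉ = 2 paper rolls.
A packing using 2 paper rolls:
  roll 1: 10 + 3 = 13
  roll 2: 4 + 2 + 2 + 1 + 1 = 10
This matches the lower bound, so 2 is optimal.

2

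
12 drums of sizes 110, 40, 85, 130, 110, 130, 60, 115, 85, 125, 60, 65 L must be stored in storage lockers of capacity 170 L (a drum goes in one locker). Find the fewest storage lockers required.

Total = 130 + 130 + 125 + 115 + 110 + 110 + 85 + 85 + 65 + 60 + 60 + 40 = 1115 L.
Lower bound: ⌈1115/170⌉ = 7 storage lockers.
A packing using 8 storage lockers:
  locker 1: 130 + 40 = 170
  locker 2: 130 = 130
  locker 3: 125 = 125
  locker 4: 115 = 115
  locker 5: 110 + 60 = 170
  locker 6: 110 + 60 = 170
  locker 7: 85 + 85 = 170
  locker 8: 65 = 65
No arrangement into 7 storage lockers stays within capacity, so 8 is optimal.

8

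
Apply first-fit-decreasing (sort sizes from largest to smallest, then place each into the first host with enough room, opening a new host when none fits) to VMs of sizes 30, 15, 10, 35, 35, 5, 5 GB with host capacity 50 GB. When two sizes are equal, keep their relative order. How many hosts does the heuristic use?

3

Sorted descending: 35, 35, 30, 15, 10, 5, 5.
  35 → host 1 (new)  [load 35/50]
  35 → host 2 (new)  [load 35/50]
  30 → host 3 (new)  [load 30/50]
  15 → host 1  [load 50/50]
  10 → host 2  [load 45/50]
  5 → host 2  [load 50/50]
  5 → host 3  [load 35/50]
3 hosts opened.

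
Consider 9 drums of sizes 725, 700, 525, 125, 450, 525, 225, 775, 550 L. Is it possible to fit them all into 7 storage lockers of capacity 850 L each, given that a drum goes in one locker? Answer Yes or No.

Yes

A valid assignment using 7 storage lockers:
  locker 1: 775 = 775
  locker 2: 725 + 125 = 850
  locker 3: 700 = 700
  locker 4: 550 + 225 = 775
  locker 5: 525 = 525
  locker 6: 525 = 525
  locker 7: 450 = 450
Every load is within 850 L, so 7 storage lockers suffice.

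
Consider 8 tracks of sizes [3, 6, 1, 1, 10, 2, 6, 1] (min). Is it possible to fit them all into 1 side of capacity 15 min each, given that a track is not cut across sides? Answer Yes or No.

Total = 30 min; ⌈30/15⌉ = 2.
At least 2 tape sides are required, but only 1 is allowed.

No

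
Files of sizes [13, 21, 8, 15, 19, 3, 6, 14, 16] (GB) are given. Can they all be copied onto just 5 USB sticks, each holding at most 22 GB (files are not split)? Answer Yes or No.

No

Total = 115 GB; ⌈115/22⌉ = 6.
At least 6 USB sticks are required, but only 5 are allowed.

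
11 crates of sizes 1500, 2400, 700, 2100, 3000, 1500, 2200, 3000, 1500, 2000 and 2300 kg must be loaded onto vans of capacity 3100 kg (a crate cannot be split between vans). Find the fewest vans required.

Total = 3000 + 3000 + 2400 + 2300 + 2200 + 2100 + 2000 + 1500 + 1500 + 1500 + 700 = 22200 kg.
Lower bound: ⌈22200/3100⌉ = 8 vans.
A packing using 9 vans:
  van 1: 3000 = 3000
  van 2: 3000 = 3000
  van 3: 2400 + 700 = 3100
  van 4: 2300 = 2300
  van 5: 2200 = 2200
  van 6: 2100 = 2100
  van 7: 2000 = 2000
  van 8: 1500 + 1500 = 3000
  van 9: 1500 = 1500
No arrangement into 8 vans stays within capacity, so 9 is optimal.

9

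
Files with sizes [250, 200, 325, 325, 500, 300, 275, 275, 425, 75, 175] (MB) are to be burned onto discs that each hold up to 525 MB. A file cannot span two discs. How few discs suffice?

7

Total = 500 + 425 + 325 + 325 + 300 + 275 + 275 + 250 + 200 + 175 + 75 = 3125 MB.
Lower bound: ⌈3125/525⌉ = 6 discs.
Also, 7 files each exceed 525/2 MB, and no two of those can share a disc, so at least 7 discs are needed.
A packing using 7 discs:
  disc 1: 500 = 500
  disc 2: 425 + 75 = 500
  disc 3: 325 + 200 = 525
  disc 4: 325 + 175 = 500
  disc 5: 300 = 300
  disc 6: 275 + 250 = 525
  disc 7: 275 = 275
This matches the lower bound, so 7 is optimal.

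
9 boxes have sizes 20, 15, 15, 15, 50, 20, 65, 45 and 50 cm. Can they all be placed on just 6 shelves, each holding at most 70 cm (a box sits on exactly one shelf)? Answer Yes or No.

A valid assignment using 5 shelves:
  shelf 1: 65 = 65
  shelf 2: 50 + 20 = 70
  shelf 3: 50 + 20 = 70
  shelf 4: 45 + 15 = 60
  shelf 5: 15 + 15 = 30
That uses only 5 ≤ 6, so 6 shelves are enough.

Yes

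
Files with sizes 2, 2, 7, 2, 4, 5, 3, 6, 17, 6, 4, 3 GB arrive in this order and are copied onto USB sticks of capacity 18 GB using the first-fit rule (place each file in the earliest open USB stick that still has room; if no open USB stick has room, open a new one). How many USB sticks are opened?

  2 → USB stick 1 (new)  [load 2/18]
  2 → USB stick 1  [load 4/18]
  7 → USB stick 1  [load 11/18]
  2 → USB stick 1  [load 13/18]
  4 → USB stick 1  [load 17/18]
  5 → USB stick 2 (new)  [load 5/18]
  3 → USB stick 2  [load 8/18]
  6 → USB stick 2  [load 14/18]
  17 → USB stick 3 (new)  [load 17/18]
  6 → USB stick 4 (new)  [load 6/18]
  4 → USB stick 2  [load 18/18]
  3 → USB stick 4  [load 9/18]
4 USB sticks opened.

4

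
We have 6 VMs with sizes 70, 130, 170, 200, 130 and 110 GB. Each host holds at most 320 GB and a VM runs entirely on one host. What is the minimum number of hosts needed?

3

Total = 200 + 170 + 130 + 130 + 110 + 70 = 810 GB.
Lower bound: ⌈810/320⌉ = 3 hosts.
A packing using 3 hosts:
  host 1: 200 + 110 = 310
  host 2: 170 + 130 = 300
  host 3: 130 + 70 = 200
This matches the lower bound, so 3 is optimal.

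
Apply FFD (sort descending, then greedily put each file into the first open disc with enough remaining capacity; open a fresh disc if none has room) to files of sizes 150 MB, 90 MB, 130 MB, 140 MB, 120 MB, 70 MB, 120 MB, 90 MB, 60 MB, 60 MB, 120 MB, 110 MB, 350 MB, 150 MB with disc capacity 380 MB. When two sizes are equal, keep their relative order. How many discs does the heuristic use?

5

Sorted descending: 350, 150, 150, 140, 130, 120, 120, 120, 110, 90, 90, 70, 60, 60.
  350 → disc 1 (new)  [load 350/380]
  150 → disc 2 (new)  [load 150/380]
  150 → disc 2  [load 300/380]
  140 → disc 3 (new)  [load 140/380]
  130 → disc 3  [load 270/380]
  120 → disc 4 (new)  [load 120/380]
  120 → disc 4  [load 240/380]
  120 → disc 4  [load 360/380]
  110 → disc 3  [load 380/380]
  90 → disc 5 (new)  [load 90/380]
  90 → disc 5  [load 180/380]
  70 → disc 2  [load 370/380]
  60 → disc 5  [load 240/380]
  60 → disc 5  [load 300/380]
5 discs opened.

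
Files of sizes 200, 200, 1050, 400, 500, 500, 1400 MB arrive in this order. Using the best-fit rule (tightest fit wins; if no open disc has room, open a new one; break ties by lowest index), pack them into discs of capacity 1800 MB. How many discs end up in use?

  200 → disc 1 (new)  [load 200/1800]
  200 → disc 1  [load 400/1800]
  1050 → disc 1  [load 1450/1800]
  400 → disc 2 (new)  [load 400/1800]
  500 → disc 2  [load 900/1800]
  500 → disc 2  [load 1400/1800]
  1400 → disc 3 (new)  [load 1400/1800]
3 discs opened.

3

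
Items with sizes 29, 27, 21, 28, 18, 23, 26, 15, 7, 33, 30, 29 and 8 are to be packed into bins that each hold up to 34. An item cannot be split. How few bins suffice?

Total = 33 + 30 + 29 + 29 + 28 + 27 + 26 + 23 + 21 + 18 + 15 + 8 + 7 = 294.
Lower bound: ⌈294/34⌉ = 9 bins.
Also, 10 items each exceed 17, and no two of those can share a bin, so at least 10 bins are needed.
A packing using 10 bins:
  bin 1: 33 = 33
  bin 2: 30 = 30
  bin 3: 29 = 29
  bin 4: 29 = 29
  bin 5: 28 = 28
  bin 6: 27 + 7 = 34
  bin 7: 26 + 8 = 34
  bin 8: 23 = 23
  bin 9: 21 = 21
  bin 10: 18 + 15 = 33
This matches the lower bound, so 10 is optimal.

10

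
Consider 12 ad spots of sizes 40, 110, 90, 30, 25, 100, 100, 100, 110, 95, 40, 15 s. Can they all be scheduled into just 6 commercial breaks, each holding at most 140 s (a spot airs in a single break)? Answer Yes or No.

Total = 855 s; ⌈855/140⌉ = 7.
At least 7 commercial breaks are required, but only 6 are allowed.

No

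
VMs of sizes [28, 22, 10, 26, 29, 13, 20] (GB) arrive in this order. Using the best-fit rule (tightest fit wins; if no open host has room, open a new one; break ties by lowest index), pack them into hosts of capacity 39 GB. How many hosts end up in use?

  28 → host 1 (new)  [load 28/39]
  22 → host 2 (new)  [load 22/39]
  10 → host 1  [load 38/39]
  26 → host 3 (new)  [load 26/39]
  29 → host 4 (new)  [load 29/39]
  13 → host 3  [load 39/39]
  20 → host 5 (new)  [load 20/39]
5 hosts opened.

5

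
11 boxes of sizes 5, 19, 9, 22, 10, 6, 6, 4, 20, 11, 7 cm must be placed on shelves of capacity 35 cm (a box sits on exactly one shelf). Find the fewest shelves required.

4

Total = 22 + 20 + 19 + 11 + 10 + 9 + 7 + 6 + 6 + 5 + 4 = 119 cm.
Lower bound: ⌈119/35⌉ = 4 shelves.
A packing using 4 shelves:
  shelf 1: 22 + 11 = 33
  shelf 2: 20 + 10 + 5 = 35
  shelf 3: 19 + 9 + 7 = 35
  shelf 4: 6 + 6 + 4 = 16
This matches the lower bound, so 4 is optimal.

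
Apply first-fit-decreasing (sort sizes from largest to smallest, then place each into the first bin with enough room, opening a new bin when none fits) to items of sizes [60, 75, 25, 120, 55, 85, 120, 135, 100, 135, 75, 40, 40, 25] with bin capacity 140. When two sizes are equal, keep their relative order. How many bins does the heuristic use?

Sorted descending: 135, 135, 120, 120, 100, 85, 75, 75, 60, 55, 40, 40, 25, 25.
  135 → bin 1 (new)  [load 135/140]
  135 → bin 2 (new)  [load 135/140]
  120 → bin 3 (new)  [load 120/140]
  120 → bin 4 (new)  [load 120/140]
  100 → bin 5 (new)  [load 100/140]
  85 → bin 6 (new)  [load 85/140]
  75 → bin 7 (new)  [load 75/140]
  75 → bin 8 (new)  [load 75/140]
  60 → bin 7  [load 135/140]
  55 → bin 6  [load 140/140]
  40 → bin 5  [load 140/140]
  40 → bin 8  [load 115/140]
  25 → bin 8  [load 140/140]
  25 → bin 9 (new)  [load 25/140]
9 bins opened.

9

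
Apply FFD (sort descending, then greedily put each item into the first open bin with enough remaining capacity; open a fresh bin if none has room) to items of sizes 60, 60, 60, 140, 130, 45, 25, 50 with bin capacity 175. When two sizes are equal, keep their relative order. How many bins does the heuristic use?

4

Sorted descending: 140, 130, 60, 60, 60, 50, 45, 25.
  140 → bin 1 (new)  [load 140/175]
  130 → bin 2 (new)  [load 130/175]
  60 → bin 3 (new)  [load 60/175]
  60 → bin 3  [load 120/175]
  60 → bin 4 (new)  [load 60/175]
  50 → bin 3  [load 170/175]
  45 → bin 2  [load 175/175]
  25 → bin 1  [load 165/175]
4 bins opened.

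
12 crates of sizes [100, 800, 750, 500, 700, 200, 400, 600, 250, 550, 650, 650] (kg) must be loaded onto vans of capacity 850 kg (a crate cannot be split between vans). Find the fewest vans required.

9

Total = 800 + 750 + 700 + 650 + 650 + 600 + 550 + 500 + 400 + 250 + 200 + 100 = 6150 kg.
Lower bound: ⌈6150/850⌉ = 8 vans.
A packing using 9 vans:
  van 1: 800 = 800
  van 2: 750 + 100 = 850
  van 3: 700 = 700
  van 4: 650 + 200 = 850
  van 5: 650 = 650
  van 6: 600 + 250 = 850
  van 7: 550 = 550
  van 8: 500 = 500
  van 9: 400 = 400
No arrangement into 8 vans stays within capacity, so 9 is optimal.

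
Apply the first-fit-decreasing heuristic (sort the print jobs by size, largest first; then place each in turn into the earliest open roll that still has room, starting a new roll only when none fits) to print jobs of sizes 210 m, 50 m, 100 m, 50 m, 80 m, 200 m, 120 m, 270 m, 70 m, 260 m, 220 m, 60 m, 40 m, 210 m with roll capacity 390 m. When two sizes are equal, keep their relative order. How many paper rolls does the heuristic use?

6

Sorted descending: 270, 260, 220, 210, 210, 200, 120, 100, 80, 70, 60, 50, 50, 40.
  270 → roll 1 (new)  [load 270/390]
  260 → roll 2 (new)  [load 260/390]
  220 → roll 3 (new)  [load 220/390]
  210 → roll 4 (new)  [load 210/390]
  210 → roll 5 (new)  [load 210/390]
  200 → roll 6 (new)  [load 200/390]
  120 → roll 1  [load 390/390]
  100 → roll 2  [load 360/390]
  80 → roll 3  [load 300/390]
  70 → roll 3  [load 370/390]
  60 → roll 4  [load 270/390]
  50 → roll 4  [load 320/390]
  50 → roll 4  [load 370/390]
  40 → roll 5  [load 250/390]
6 paper rolls opened.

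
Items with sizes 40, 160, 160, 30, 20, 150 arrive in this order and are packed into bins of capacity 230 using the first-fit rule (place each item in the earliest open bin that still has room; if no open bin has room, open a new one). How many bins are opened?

3

  40 → bin 1 (new)  [load 40/230]
  160 → bin 1  [load 200/230]
  160 → bin 2 (new)  [load 160/230]
  30 → bin 1  [load 230/230]
  20 → bin 2  [load 180/230]
  150 → bin 3 (new)  [load 150/230]
3 bins opened.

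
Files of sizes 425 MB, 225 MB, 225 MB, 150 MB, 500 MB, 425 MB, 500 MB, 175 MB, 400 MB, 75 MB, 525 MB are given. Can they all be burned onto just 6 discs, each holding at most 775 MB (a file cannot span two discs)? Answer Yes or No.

A valid assignment using 6 discs:
  disc 1: 525 + 225 = 750
  disc 2: 500 + 225 = 725
  disc 3: 500 + 175 + 75 = 750
  disc 4: 425 + 150 = 575
  disc 5: 425 = 425
  disc 6: 400 = 400
Every load is within 775 MB, so 6 discs suffice.

Yes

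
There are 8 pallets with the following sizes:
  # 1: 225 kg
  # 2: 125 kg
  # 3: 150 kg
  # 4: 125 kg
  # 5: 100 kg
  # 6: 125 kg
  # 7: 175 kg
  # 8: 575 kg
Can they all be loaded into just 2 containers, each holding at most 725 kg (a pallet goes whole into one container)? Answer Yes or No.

Total = 1600 kg; ⌈1600/725⌉ = 3.
At least 3 containers are required, but only 2 are allowed.

No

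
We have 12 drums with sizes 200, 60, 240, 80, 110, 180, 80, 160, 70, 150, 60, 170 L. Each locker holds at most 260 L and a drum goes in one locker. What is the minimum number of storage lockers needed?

7

Total = 240 + 200 + 180 + 170 + 160 + 150 + 110 + 80 + 80 + 70 + 60 + 60 = 1560 L.
Lower bound: ⌈1560/260⌉ = 6 storage lockers.
A packing using 7 storage lockers:
  locker 1: 240 = 240
  locker 2: 200 + 60 = 260
  locker 3: 180 + 80 = 260
  locker 4: 170 + 80 = 250
  locker 5: 160 + 70 = 230
  locker 6: 150 + 110 = 260
  locker 7: 60 = 60
No arrangement into 6 storage lockers stays within capacity, so 7 is optimal.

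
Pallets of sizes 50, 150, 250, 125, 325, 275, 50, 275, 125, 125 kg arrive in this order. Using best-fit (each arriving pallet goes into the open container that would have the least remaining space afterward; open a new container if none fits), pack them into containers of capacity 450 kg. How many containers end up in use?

  50 → container 1 (new)  [load 50/450]
  150 → container 1  [load 200/450]
  250 → container 1  [load 450/450]
  125 → container 2 (new)  [load 125/450]
  325 → container 2  [load 450/450]
  275 → container 3 (new)  [load 275/450]
  50 → container 3  [load 325/450]
  275 → container 4 (new)  [load 275/450]
  125 → container 3  [load 450/450]
  125 → container 4  [load 400/450]
4 containers opened.

4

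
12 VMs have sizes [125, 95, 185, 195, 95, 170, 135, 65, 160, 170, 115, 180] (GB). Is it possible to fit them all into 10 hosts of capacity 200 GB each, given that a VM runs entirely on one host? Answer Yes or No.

A valid assignment using 10 hosts:
  host 1: 195 = 195
  host 2: 185 = 185
  host 3: 180 = 180
  host 4: 170 = 170
  host 5: 170 = 170
  host 6: 160 = 160
  host 7: 135 + 65 = 200
  host 8: 125 = 125
  host 9: 115 = 115
  host 10: 95 + 95 = 190
Every load is within 200 GB, so 10 hosts suffice.

Yes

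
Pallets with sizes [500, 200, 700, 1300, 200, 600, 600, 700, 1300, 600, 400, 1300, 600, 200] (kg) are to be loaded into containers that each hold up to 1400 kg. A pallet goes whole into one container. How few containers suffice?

Total = 1300 + 1300 + 1300 + 700 + 700 + 600 + 600 + 600 + 600 + 500 + 400 + 200 + 200 + 200 = 9200 kg.
Lower bound: ⌈9200/1400⌉ = 7 containers.
A packing using 7 containers:
  container 1: 1300 = 1300
  container 2: 1300 = 1300
  container 3: 1300 = 1300
  container 4: 700 + 700 = 1400
  container 5: 600 + 600 + 200 = 1400
  container 6: 600 + 600 + 200 = 1400
  container 7: 500 + 400 + 200 = 1100
This matches the lower bound, so 7 is optimal.

7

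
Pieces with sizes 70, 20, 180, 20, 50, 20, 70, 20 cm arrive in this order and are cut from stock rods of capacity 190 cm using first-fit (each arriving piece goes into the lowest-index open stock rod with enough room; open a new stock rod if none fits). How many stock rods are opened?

3

  70 → stock rod 1 (new)  [load 70/190]
  20 → stock rod 1  [load 90/190]
  180 → stock rod 2 (new)  [load 180/190]
  20 → stock rod 1  [load 110/190]
  50 → stock rod 1  [load 160/190]
  20 → stock rod 1  [load 180/190]
  70 → stock rod 3 (new)  [load 70/190]
  20 → stock rod 3  [load 90/190]
3 stock rods opened.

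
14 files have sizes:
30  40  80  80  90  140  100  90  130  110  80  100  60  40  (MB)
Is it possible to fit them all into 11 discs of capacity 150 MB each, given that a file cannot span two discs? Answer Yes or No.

Yes

A valid assignment using 10 discs:
  disc 1: 140 = 140
  disc 2: 130 = 130
  disc 3: 110 + 40 = 150
  disc 4: 100 + 40 = 140
  disc 5: 100 + 30 = 130
  disc 6: 90 + 60 = 150
  disc 7: 90 = 90
  disc 8: 80 = 80
  disc 9: 80 = 80
  disc 10: 80 = 80
That uses only 10 ≤ 11, so 11 discs are enough.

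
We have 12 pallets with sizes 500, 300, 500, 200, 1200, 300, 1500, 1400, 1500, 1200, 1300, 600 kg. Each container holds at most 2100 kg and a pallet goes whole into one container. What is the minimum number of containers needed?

Total = 1500 + 1500 + 1400 + 1300 + 1200 + 1200 + 600 + 500 + 500 + 300 + 300 + 200 = 10500 kg.
Lower bound: ⌈10500/2100⌉ = 5 containers.
Also, 6 pallets each exceed 1050 kg, and no two of those can share a container, so at least 6 containers are needed.
A packing using 6 containers:
  container 1: 1500 + 600 = 2100
  container 2: 1500 + 500 = 2000
  container 3: 1400 + 500 + 200 = 2100
  container 4: 1300 + 300 + 300 = 1900
  container 5: 1200 = 1200
  container 6: 1200 = 1200
This matches the lower bound, so 6 is optimal.

6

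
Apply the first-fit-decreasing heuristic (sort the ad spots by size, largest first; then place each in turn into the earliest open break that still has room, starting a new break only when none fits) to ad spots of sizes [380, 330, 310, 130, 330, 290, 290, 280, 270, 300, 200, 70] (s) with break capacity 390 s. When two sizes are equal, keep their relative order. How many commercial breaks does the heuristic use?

Sorted descending: 380, 330, 330, 310, 300, 290, 290, 280, 270, 200, 130, 70.
  380 → break 1 (new)  [load 380/390]
  330 → break 2 (new)  [load 330/390]
  330 → break 3 (new)  [load 330/390]
  310 → break 4 (new)  [load 310/390]
  300 → break 5 (new)  [load 300/390]
  290 → break 6 (new)  [load 290/390]
  290 → break 7 (new)  [load 290/390]
  280 → break 8 (new)  [load 280/390]
  270 → break 9 (new)  [load 270/390]
  200 → break 10 (new)  [load 200/390]
  130 → break 10  [load 330/390]
  70 → break 4  [load 380/390]
10 commercial breaks opened.

10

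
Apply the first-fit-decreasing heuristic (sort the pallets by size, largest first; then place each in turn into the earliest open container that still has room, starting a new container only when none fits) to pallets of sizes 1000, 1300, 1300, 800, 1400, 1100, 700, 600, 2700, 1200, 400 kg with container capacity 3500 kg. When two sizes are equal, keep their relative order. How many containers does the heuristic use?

4

Sorted descending: 2700, 1400, 1300, 1300, 1200, 1100, 1000, 800, 700, 600, 400.
  2700 → container 1 (new)  [load 2700/3500]
  1400 → container 2 (new)  [load 1400/3500]
  1300 → container 2  [load 2700/3500]
  1300 → container 3 (new)  [load 1300/3500]
  1200 → container 3  [load 2500/3500]
  1100 → container 4 (new)  [load 1100/3500]
  1000 → container 3  [load 3500/3500]
  800 → container 1  [load 3500/3500]
  700 → container 2  [load 3400/3500]
  600 → container 4  [load 1700/3500]
  400 → container 4  [load 2100/3500]
4 containers opened.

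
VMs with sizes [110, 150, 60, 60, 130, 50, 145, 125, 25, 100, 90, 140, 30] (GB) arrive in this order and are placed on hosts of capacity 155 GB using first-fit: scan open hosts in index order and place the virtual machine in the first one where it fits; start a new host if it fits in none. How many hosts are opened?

9

  110 → host 1 (new)  [load 110/155]
  150 → host 2 (new)  [load 150/155]
  60 → host 3 (new)  [load 60/155]
  60 → host 3  [load 120/155]
  130 → host 4 (new)  [load 130/155]
  50 → host 5 (new)  [load 50/155]
  145 → host 6 (new)  [load 145/155]
  125 → host 7 (new)  [load 125/155]
  25 → host 1  [load 135/155]
  100 → host 5  [load 150/155]
  90 → host 8 (new)  [load 90/155]
  140 → host 9 (new)  [load 140/155]
  30 → host 3  [load 150/155]
9 hosts opened.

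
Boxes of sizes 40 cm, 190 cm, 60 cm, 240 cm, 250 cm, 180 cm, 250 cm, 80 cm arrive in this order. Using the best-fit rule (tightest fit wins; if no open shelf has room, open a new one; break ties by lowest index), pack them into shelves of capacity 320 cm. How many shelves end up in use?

5

  40 → shelf 1 (new)  [load 40/320]
  190 → shelf 1  [load 230/320]
  60 → shelf 1  [load 290/320]
  240 → shelf 2 (new)  [load 240/320]
  250 → shelf 3 (new)  [load 250/320]
  180 → shelf 4 (new)  [load 180/320]
  250 → shelf 5 (new)  [load 250/320]
  80 → shelf 2  [load 320/320]
5 shelves opened.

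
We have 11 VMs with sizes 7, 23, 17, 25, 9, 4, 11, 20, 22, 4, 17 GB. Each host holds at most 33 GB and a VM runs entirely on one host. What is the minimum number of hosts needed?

6

Total = 25 + 23 + 22 + 20 + 17 + 17 + 11 + 9 + 7 + 4 + 4 = 159 GB.
Lower bound: ⌈159/33⌉ = 5 hosts.
Also, 6 VMs each exceed 33/2 GB, and no two of those can share a host, so at least 6 hosts are needed.
A packing using 6 hosts:
  host 1: 25 + 7 = 32
  host 2: 23 + 9 = 32
  host 3: 22 + 11 = 33
  host 4: 20 + 4 + 4 = 28
  host 5: 17 = 17
  host 6: 17 = 17
This matches the lower bound, so 6 is optimal.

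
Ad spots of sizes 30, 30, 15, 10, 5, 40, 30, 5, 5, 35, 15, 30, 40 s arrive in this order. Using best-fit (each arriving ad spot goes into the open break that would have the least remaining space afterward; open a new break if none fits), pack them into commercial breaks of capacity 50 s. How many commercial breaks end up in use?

7

  30 → break 1 (new)  [load 30/50]
  30 → break 2 (new)  [load 30/50]
  15 → break 1  [load 45/50]
  10 → break 2  [load 40/50]
  5 → break 1  [load 50/50]
  40 → break 3 (new)  [load 40/50]
  30 → break 4 (new)  [load 30/50]
  5 → break 2  [load 45/50]
  5 → break 2  [load 50/50]
  35 → break 5 (new)  [load 35/50]
  15 → break 5  [load 50/50]
  30 → break 6 (new)  [load 30/50]
  40 → break 7 (new)  [load 40/50]
7 commercial breaks opened.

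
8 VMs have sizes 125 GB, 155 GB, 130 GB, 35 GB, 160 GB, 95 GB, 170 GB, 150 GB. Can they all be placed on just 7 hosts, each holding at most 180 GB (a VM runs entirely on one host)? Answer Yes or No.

Yes

A valid assignment using 7 hosts:
  host 1: 170 = 170
  host 2: 160 = 160
  host 3: 155 = 155
  host 4: 150 = 150
  host 5: 130 + 35 = 165
  host 6: 125 = 125
  host 7: 95 = 95
Every load is within 180 GB, so 7 hosts suffice.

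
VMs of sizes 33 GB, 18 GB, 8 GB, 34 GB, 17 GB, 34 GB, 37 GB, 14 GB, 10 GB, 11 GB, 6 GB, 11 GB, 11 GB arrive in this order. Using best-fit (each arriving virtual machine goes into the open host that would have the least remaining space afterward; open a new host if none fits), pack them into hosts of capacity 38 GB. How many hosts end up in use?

  33 → host 1 (new)  [load 33/38]
  18 → host 2 (new)  [load 18/38]
  8 → host 2  [load 26/38]
  34 → host 3 (new)  [load 34/38]
  17 → host 4 (new)  [load 17/38]
  34 → host 5 (new)  [load 34/38]
  37 → host 6 (new)  [load 37/38]
  14 → host 4  [load 31/38]
  10 → host 2  [load 36/38]
  11 → host 7 (new)  [load 11/38]
  6 → host 4  [load 37/38]
  11 → host 7  [load 22/38]
  11 → host 7  [load 33/38]
7 hosts opened.

7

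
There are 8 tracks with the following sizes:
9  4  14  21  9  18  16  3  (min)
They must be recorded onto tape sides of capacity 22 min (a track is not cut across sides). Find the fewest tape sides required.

5

Total = 21 + 18 + 16 + 14 + 9 + 9 + 4 + 3 = 94 min.
Lower bound: ⌈94/22⌉ = 5 tape sides.
A packing using 5 tape sides:
  side 1: 21 = 21
  side 2: 18 + 4 = 22
  side 3: 16 + 3 = 19
  side 4: 14 = 14
  side 5: 9 + 9 = 18
This matches the lower bound, so 5 is optimal.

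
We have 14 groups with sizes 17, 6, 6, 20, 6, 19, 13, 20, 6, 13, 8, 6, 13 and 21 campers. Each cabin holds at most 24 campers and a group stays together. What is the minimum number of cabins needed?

9

Total = 21 + 20 + 20 + 19 + 17 + 13 + 13 + 13 + 8 + 6 + 6 + 6 + 6 + 6 = 174 campers.
Lower bound: ⌈174/24⌉ = 8 cabins.
A packing using 9 cabins:
  cabin 1: 21 = 21
  cabin 2: 20 = 20
  cabin 3: 20 = 20
  cabin 4: 19 = 19
  cabin 5: 17 + 6 = 23
  cabin 6: 13 + 8 = 21
  cabin 7: 13 + 6 = 19
  cabin 8: 13 + 6 = 19
  cabin 9: 6 + 6 = 12
No arrangement into 8 cabins stays within capacity, so 9 is optimal.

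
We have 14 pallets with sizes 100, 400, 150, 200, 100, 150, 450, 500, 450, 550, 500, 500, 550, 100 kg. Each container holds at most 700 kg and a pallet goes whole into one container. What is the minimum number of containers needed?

Total = 550 + 550 + 500 + 500 + 500 + 450 + 450 + 400 + 200 + 150 + 150 + 100 + 100 + 100 = 4700 kg.
Lower bound: ⌈4700/700⌉ = 7 containers.
Also, 8 pallets each exceed 350 kg, and no two of those can share a container, so at least 8 containers are needed.
A packing using 8 containers:
  container 1: 550 + 150 = 700
  container 2: 550 + 150 = 700
  container 3: 500 + 200 = 700
  container 4: 500 + 100 + 100 = 700
  container 5: 500 + 100 = 600
  container 6: 450 = 450
  container 7: 450 = 450
  container 8: 400 = 400
This matches the lower bound, so 8 is optimal.

8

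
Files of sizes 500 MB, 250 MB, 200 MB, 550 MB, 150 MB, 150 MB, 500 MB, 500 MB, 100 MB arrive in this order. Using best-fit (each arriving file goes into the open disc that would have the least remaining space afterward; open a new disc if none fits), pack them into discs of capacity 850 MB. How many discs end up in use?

4

  500 → disc 1 (new)  [load 500/850]
  250 → disc 1  [load 750/850]
  200 → disc 2 (new)  [load 200/850]
  550 → disc 2  [load 750/850]
  150 → disc 3 (new)  [load 150/850]
  150 → disc 3  [load 300/850]
  500 → disc 3  [load 800/850]
  500 → disc 4 (new)  [load 500/850]
  100 → disc 1  [load 850/850]
4 discs opened.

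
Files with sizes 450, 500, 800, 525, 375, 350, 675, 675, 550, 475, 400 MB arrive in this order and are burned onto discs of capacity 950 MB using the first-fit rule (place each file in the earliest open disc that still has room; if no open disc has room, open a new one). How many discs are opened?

  450 → disc 1 (new)  [load 450/950]
  500 → disc 1  [load 950/950]
  800 → disc 2 (new)  [load 800/950]
  525 → disc 3 (new)  [load 525/950]
  375 → disc 3  [load 900/950]
  350 → disc 4 (new)  [load 350/950]
  675 → disc 5 (new)  [load 675/950]
  675 → disc 6 (new)  [load 675/950]
  550 → disc 4  [load 900/950]
  475 → disc 7 (new)  [load 475/950]
  400 → disc 7  [load 875/950]
7 discs opened.

7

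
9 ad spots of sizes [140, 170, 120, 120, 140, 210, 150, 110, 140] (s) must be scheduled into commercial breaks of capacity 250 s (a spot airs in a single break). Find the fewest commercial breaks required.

7

Total = 210 + 170 + 150 + 140 + 140 + 140 + 120 + 120 + 110 = 1300 s.
Lower bound: ⌈1300/250⌉ = 6 commercial breaks.
A packing using 7 commercial breaks:
  break 1: 210 = 210
  break 2: 170 = 170
  break 3: 150 = 150
  break 4: 140 + 110 = 250
  break 5: 140 = 140
  break 6: 140 = 140
  break 7: 120 + 120 = 240
No arrangement into 6 commercial breaks stays within capacity, so 7 is optimal.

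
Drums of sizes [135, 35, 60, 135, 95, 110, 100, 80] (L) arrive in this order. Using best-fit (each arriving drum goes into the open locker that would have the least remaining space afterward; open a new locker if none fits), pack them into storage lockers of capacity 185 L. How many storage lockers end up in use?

5

  135 → locker 1 (new)  [load 135/185]
  35 → locker 1  [load 170/185]
  60 → locker 2 (new)  [load 60/185]
  135 → locker 3 (new)  [load 135/185]
  95 → locker 2  [load 155/185]
  110 → locker 4 (new)  [load 110/185]
  100 → locker 5 (new)  [load 100/185]
  80 → locker 5  [load 180/185]
5 storage lockers opened.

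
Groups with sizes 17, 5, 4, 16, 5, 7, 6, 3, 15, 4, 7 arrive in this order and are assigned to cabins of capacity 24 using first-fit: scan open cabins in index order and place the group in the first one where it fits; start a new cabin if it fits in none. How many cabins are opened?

  17 → cabin 1 (new)  [load 17/24]
  5 → cabin 1  [load 22/24]
  4 → cabin 2 (new)  [load 4/24]
  16 → cabin 2  [load 20/24]
  5 → cabin 3 (new)  [load 5/24]
  7 → cabin 3  [load 12/24]
  6 → cabin 3  [load 18/24]
  3 → cabin 2  [load 23/24]
  15 → cabin 4 (new)  [load 15/24]
  4 → cabin 3  [load 22/24]
  7 → cabin 4  [load 22/24]
4 cabins opened.

4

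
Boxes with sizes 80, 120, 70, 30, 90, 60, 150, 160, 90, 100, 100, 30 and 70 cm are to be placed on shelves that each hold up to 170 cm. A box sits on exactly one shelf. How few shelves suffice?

8

Total = 160 + 150 + 120 + 100 + 100 + 90 + 90 + 80 + 70 + 70 + 60 + 30 + 30 = 1150 cm.
Lower bound: ⌈1150/170⌉ = 7 shelves.
A packing using 8 shelves:
  shelf 1: 160 = 160
  shelf 2: 150 = 150
  shelf 3: 120 + 30 = 150
  shelf 4: 100 + 70 = 170
  shelf 5: 100 + 70 = 170
  shelf 6: 90 + 80 = 170
  shelf 7: 90 + 60 = 150
  shelf 8: 30 = 30
No arrangement into 7 shelves stays within capacity, so 8 is optimal.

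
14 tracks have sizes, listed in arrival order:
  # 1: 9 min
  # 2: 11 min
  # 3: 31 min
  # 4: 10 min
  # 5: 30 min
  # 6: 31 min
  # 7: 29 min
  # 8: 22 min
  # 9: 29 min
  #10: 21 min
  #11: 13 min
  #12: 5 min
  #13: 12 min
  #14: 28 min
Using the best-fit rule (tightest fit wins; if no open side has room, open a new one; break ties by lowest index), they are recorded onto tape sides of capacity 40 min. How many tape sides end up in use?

9

  9 → side 1 (new)  [load 9/40]
  11 → side 1  [load 20/40]
  31 → side 2 (new)  [load 31/40]
  10 → side 1  [load 30/40]
  30 → side 3 (new)  [load 30/40]
  31 → side 4 (new)  [load 31/40]
  29 → side 5 (new)  [load 29/40]
  22 → side 6 (new)  [load 22/40]
  29 → side 7 (new)  [load 29/40]
  21 → side 8 (new)  [load 21/40]
  13 → side 6  [load 35/40]
  5 → side 6  [load 40/40]
  12 → side 8  [load 33/40]
  28 → side 9 (new)  [load 28/40]
9 tape sides opened.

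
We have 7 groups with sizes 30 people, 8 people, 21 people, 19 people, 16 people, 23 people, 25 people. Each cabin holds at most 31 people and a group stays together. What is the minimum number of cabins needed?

Total = 30 + 25 + 23 + 21 + 19 + 16 + 8 = 142 people.
Lower bound: ⌈142/31⌉ = 5 cabins.
Also, 6 groups each exceed 31/2 people, and no two of those can share a cabin, so at least 6 cabins are needed.
A packing using 6 cabins:
  cabin 1: 30 = 30
  cabin 2: 25 = 25
  cabin 3: 23 + 8 = 31
  cabin 4: 21 = 21
  cabin 5: 19 = 19
  cabin 6: 16 = 16
This matches the lower bound, so 6 is optimal.

6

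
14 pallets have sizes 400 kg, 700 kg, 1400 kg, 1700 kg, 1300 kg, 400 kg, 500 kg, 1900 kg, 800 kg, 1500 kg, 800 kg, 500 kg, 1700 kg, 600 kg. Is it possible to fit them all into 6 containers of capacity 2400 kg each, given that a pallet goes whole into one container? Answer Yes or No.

No

Total = 14200 kg; ⌈14200/2400⌉ = 6.
The bound of 6 does not rule out 6, but exhaustive search shows no assignment into 6 containers of capacity 2400 kg exists — the minimum is 7.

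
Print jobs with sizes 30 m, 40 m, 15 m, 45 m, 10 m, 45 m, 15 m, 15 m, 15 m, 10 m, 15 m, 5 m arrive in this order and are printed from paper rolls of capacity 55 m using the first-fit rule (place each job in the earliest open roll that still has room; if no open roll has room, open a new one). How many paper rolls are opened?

5

  30 → roll 1 (new)  [load 30/55]
  40 → roll 2 (new)  [load 40/55]
  15 → roll 1  [load 45/55]
  45 → roll 3 (new)  [load 45/55]
  10 → roll 1  [load 55/55]
  45 → roll 4 (new)  [load 45/55]
  15 → roll 2  [load 55/55]
  15 → roll 5 (new)  [load 15/55]
  15 → roll 5  [load 30/55]
  10 → roll 3  [load 55/55]
  15 → roll 5  [load 45/55]
  5 → roll 4  [load 50/55]
5 paper rolls opened.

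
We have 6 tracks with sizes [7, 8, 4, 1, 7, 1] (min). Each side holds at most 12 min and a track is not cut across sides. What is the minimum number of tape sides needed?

3

Total = 8 + 7 + 7 + 4 + 1 + 1 = 28 min.
Lower bound: ⌈28/12⌉ = 3 tape sides.
A packing using 3 tape sides:
  side 1: 8 + 4 = 12
  side 2: 7 + 1 + 1 = 9
  side 3: 7 = 7
This matches the lower bound, so 3 is optimal.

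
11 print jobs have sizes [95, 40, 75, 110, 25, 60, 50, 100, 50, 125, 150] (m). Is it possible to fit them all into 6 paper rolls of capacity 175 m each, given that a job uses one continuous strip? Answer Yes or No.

A valid assignment using 6 paper rolls:
  roll 1: 150 + 25 = 175
  roll 2: 125 + 50 = 175
  roll 3: 110 + 60 = 170
  roll 4: 100 + 75 = 175
  roll 5: 95 + 50 = 145
  roll 6: 40 = 40
Every load is within 175 m, so 6 paper rolls suffice.

Yes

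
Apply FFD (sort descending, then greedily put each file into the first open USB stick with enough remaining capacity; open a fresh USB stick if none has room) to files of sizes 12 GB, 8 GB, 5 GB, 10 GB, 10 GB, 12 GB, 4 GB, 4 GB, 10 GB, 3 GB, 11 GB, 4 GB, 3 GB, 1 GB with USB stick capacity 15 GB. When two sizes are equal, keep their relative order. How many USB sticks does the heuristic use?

7

Sorted descending: 12, 12, 11, 10, 10, 10, 8, 5, 4, 4, 4, 3, 3, 1.
  12 → USB stick 1 (new)  [load 12/15]
  12 → USB stick 2 (new)  [load 12/15]
  11 → USB stick 3 (new)  [load 11/15]
  10 → USB stick 4 (new)  [load 10/15]
  10 → USB stick 5 (new)  [load 10/15]
  10 → USB stick 6 (new)  [load 10/15]
  8 → USB stick 7 (new)  [load 8/15]
  5 → USB stick 4  [load 15/15]
  4 → USB stick 3  [load 15/15]
  4 → USB stick 5  [load 14/15]
  4 → USB stick 6  [load 14/15]
  3 → USB stick 1  [load 15/15]
  3 → USB stick 2  [load 15/15]
  1 → USB stick 5  [load 15/15]
7 USB sticks opened.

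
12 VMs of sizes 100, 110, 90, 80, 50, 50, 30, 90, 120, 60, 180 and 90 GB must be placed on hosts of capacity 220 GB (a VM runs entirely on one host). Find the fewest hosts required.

5

Total = 180 + 120 + 110 + 100 + 90 + 90 + 90 + 80 + 60 + 50 + 50 + 30 = 1050 GB.
Lower bound: ⌈1050/220⌉ = 5 hosts.
A packing using 5 hosts:
  host 1: 180 + 30 = 210
  host 2: 120 + 100 = 220
  host 3: 110 + 90 = 200
  host 4: 90 + 80 + 50 = 220
  host 5: 90 + 60 + 50 = 200
This matches the lower bound, so 5 is optimal.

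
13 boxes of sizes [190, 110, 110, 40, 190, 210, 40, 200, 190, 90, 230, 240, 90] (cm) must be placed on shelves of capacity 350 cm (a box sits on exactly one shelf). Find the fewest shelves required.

7

Total = 240 + 230 + 210 + 200 + 190 + 190 + 190 + 110 + 110 + 90 + 90 + 40 + 40 = 1930 cm.
Lower bound: ⌈1930/350⌉ = 6 shelves.
Also, 7 boxes each exceed 175 cm, and no two of those can share a shelf, so at least 7 shelves are needed.
A packing using 7 shelves:
  shelf 1: 240 + 110 = 350
  shelf 2: 230 + 110 = 340
  shelf 3: 210 + 90 + 40 = 340
  shelf 4: 200 + 90 + 40 = 330
  shelf 5: 190 = 190
  shelf 6: 190 = 190
  shelf 7: 190 = 190
This matches the lower bound, so 7 is optimal.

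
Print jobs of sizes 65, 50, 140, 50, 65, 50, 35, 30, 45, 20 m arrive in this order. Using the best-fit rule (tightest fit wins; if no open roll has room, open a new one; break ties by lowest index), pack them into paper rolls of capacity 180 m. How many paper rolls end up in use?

  65 → roll 1 (new)  [load 65/180]
  50 → roll 1  [load 115/180]
  140 → roll 2 (new)  [load 140/180]
  50 → roll 1  [load 165/180]
  65 → roll 3 (new)  [load 65/180]
  50 → roll 3  [load 115/180]
  35 → roll 2  [load 175/180]
  30 → roll 3  [load 145/180]
  45 → roll 4 (new)  [load 45/180]
  20 → roll 3  [load 165/180]
4 paper rolls opened.

4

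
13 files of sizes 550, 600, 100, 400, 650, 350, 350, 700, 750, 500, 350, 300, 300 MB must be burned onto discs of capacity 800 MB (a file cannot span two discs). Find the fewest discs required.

9

Total = 750 + 700 + 650 + 600 + 550 + 500 + 400 + 350 + 350 + 350 + 300 + 300 + 100 = 5900 MB.
Lower bound: ⌈5900/800⌉ = 8 discs.
A packing using 9 discs:
  disc 1: 750 = 750
  disc 2: 700 + 100 = 800
  disc 3: 650 = 650
  disc 4: 600 = 600
  disc 5: 550 = 550
  disc 6: 500 + 300 = 800
  disc 7: 400 + 350 = 750
  disc 8: 350 + 350 = 700
  disc 9: 300 = 300
No arrangement into 8 discs stays within capacity, so 9 is optimal.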